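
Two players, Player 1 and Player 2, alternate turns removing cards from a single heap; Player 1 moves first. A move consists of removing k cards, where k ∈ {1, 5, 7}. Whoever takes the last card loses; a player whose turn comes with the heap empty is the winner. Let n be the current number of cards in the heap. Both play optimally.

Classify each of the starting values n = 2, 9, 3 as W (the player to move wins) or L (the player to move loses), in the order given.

2: W, 9: L, 3: L

Positions with no move are W. A position that does have a move is losing for the player to move precisely when every available move leads to a winning position for the opponent. Fill in the labels:
n=0: no move; the opponent has just taken the last card and therefore loses → W
n=1: the only move is to 0(W), a W ⇒ L
n=2: can move to 1, which is L ⇒ W
n=3: the only move is to 2(W), a W ⇒ L
n=4: can move to 3, which is L ⇒ W
n=5: moves to 4(W), 0(W); every one is W ⇒ L
n=6: can move to 5, which is L ⇒ W
n=7: moves to 6(W), 2(W), 0(W); every one is W ⇒ L
n=8: can move to 7, which is L ⇒ W
n=9: moves to 8(W), 4(W), 2(W); every one is W ⇒ L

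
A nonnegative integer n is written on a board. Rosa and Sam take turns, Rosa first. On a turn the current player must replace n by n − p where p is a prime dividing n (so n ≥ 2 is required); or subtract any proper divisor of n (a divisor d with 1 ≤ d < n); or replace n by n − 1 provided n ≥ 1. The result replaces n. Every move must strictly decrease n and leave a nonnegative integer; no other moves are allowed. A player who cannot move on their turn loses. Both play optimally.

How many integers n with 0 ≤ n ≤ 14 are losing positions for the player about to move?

Positions with no move are L. A position that does have a move is losing for the player to move precisely when every available move leads to a winning position for the opponent. Fill in the labels:
n=0: no move → L
n=1: can move to 0, which is L ⇒ W
n=2: can move to 0, which is L ⇒ W
n=3: can move to 0, which is L ⇒ W
n=4: moves to 2(W), 3(W); every one is W ⇒ L
n=5: can move to 0, which is L ⇒ W
n=6: can move to 4, which is L ⇒ W
n=7: can move to 0, which is L ⇒ W
n=8: can move to 4, which is L ⇒ W
n=9: moves to 6(W), 8(W); every one is W ⇒ L
n=10: can move to 9, which is L ⇒ W
n=11: can move to 0, which is L ⇒ W
n=12: can move to 9, which is L ⇒ W
n=13: can move to 0, which is L ⇒ W
n=14: moves to 7(W), 12(W), 13(W); every one is W ⇒ L
L entries with 0 ≤ n ≤ 14: n = 0, 4, 9, 14; that makes 4.

4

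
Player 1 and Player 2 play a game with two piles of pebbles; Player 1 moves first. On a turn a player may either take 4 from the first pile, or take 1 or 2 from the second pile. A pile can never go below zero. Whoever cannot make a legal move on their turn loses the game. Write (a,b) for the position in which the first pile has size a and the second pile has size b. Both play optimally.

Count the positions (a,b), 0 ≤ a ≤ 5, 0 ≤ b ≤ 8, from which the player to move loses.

Label each position W (a win for the player to move) or L (a loss). A position with no legal move is L; any other position is W exactly when some move reaches an L, and L when every move reaches a W.
Every move lowers a or b (never raises either), so fill the grid row by row in increasing a, and left to right within a row: each cell's successors are then already labelled.
      b=0  b=1  b=2  b=3  b=4  b=5  b=6  b=7  b=8
a=0:    L    W    W    L    W    W    L    W    W
a=1:    L    W    W    L    W    W    L    W    W
a=2:    L    W    W    L    W    W    L    W    W
a=3:    L    W    W    L    W    W    L    W    W
a=4:    W    L    W    W    L    W    W    L    W
a=5:    W    L    W    W    L    W    W    L    W
Cells with no legal move (terminal, hence L): (0,0), (1,0), (2,0), (3,0).
The remaining L cells, each justified by listing all of its moves:
(0,3): moves to (0,2)(W), (0,1)(W); every one is W ⇒ L
(0,6): moves to (0,5)(W), (0,4)(W); every one is W ⇒ L
(1,3): moves to (1,2)(W), (1,1)(W); every one is W ⇒ L
(1,6): moves to (1,5)(W), (1,4)(W); every one is W ⇒ L
(2,3): moves to (2,2)(W), (2,1)(W); every one is W ⇒ L
(2,6): moves to (2,5)(W), (2,4)(W); every one is W ⇒ L
(3,3): moves to (3,2)(W), (3,1)(W); every one is W ⇒ L
(3,6): moves to (3,5)(W), (3,4)(W); every one is W ⇒ L
(4,1): moves to (0,1)(W), (4,0)(W); every one is W ⇒ L
(4,4): moves to (0,4)(W), (4,3)(W), (4,2)(W); every one is W ⇒ L
(4,7): moves to (0,7)(W), (4,6)(W), (4,5)(W); every one is W ⇒ L
(5,1): moves to (1,1)(W), (5,0)(W); every one is W ⇒ L
(5,4): moves to (1,4)(W), (5,3)(W), (5,2)(W); every one is W ⇒ L
(5,7): moves to (1,7)(W), (5,6)(W), (5,5)(W); every one is W ⇒ L
Every other cell has at least one move into one of the L cells above, so it is W.
L cells per row: a=0: 3, a=1: 3, a=2: 3, a=3: 3, a=4: 3, a=5: 3; total 18.

18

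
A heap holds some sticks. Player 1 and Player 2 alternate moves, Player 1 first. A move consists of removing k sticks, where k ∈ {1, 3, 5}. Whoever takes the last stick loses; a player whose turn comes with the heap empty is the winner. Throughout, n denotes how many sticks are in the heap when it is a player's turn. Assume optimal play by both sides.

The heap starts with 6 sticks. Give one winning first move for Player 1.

Remove 1, leaving 5.

Classify positions by backward induction: terminal positions (no move available) are W. From any other position, the mover wins iff some move reaches an L.
n=0: no move; the opponent has just taken the last stick and therefore loses → W
n=1: L (sole option 0(W) is W)
n=2: W (go to 1, an L position)
n=3: L (options 2(W), 0(W) are all W)
n=4: W (go to 3, an L position)
n=5: L (options 4(W), 2(W), 0(W) are all W)
n=6: W (go to 5, an L position)
From 6, the L positions reachable in one move are: 5, 3, 1. Any move reaching one of these is winning.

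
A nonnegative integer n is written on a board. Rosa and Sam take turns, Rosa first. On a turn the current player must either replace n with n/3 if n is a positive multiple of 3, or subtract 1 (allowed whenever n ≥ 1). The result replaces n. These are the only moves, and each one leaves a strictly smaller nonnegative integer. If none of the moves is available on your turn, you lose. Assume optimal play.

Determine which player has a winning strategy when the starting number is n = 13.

Label each position W (a win for the player to move) or L (a loss). A position with no legal move is L; any other position is W exactly when some move reaches an L, and L when every move reaches a W.
n=0: no move → L
n=1: W (go to 0, an L position)
n=2: L (sole option 1(W) is W)
n=3: W (go to 2, an L position)
n=4: L (sole option 3(W) is W)
n=5: W (go to 4, an L position)
n=6: W (go to 2, an L position)
n=7: L (sole option 6(W) is W)
n=8: W (go to 7, an L position)
n=9: L (options 3(W), 8(W) are all W)
n=10: W (go to 9, an L position)
n=11: L (sole option 10(W) is W)
n=12: W (go to 4, an L position)
n=13: L (sole option 12(W) is W)
The starting position 13 is L: whatever Rosa does, the opponent receives a W position.

Sam wins.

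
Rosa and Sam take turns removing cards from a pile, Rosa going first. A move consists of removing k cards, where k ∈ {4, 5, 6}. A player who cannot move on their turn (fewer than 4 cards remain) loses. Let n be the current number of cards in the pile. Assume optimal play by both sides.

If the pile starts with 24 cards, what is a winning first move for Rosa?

Remove 4, leaving 20.

Compute win/loss labels from the base case upward. A position with no move is L. Any other position is W if it can reach an L in one move, else L.
n=0: no move → L
n=1: no move → L
n=2: no move → L
n=3: no move → L
n=4: can move to 0, which is L ⇒ W
n=5: can move to 1, which is L ⇒ W
n=6: can move to 2, which is L ⇒ W
n=7: can move to 3, which is L ⇒ W
n=8: can move to 3, which is L ⇒ W
n=9: can move to 3, which is L ⇒ W
n=10: moves to 6(W), 5(W), 4(W); every one is W ⇒ L
n=11: moves to 7(W), 6(W), 5(W); every one is W ⇒ L
n=12: moves to 8(W), 7(W), 6(W); every one is W ⇒ L
n=13: moves to 9(W), 8(W), 7(W); every one is W ⇒ L
n=14: can move to 10, which is L ⇒ W
n=15: can move to 11, which is L ⇒ W
n=16: can move to 12, which is L ⇒ W
n=17: can move to 13, which is L ⇒ W
n=18: can move to 13, which is L ⇒ W
n=19: can move to 13, which is L ⇒ W
n=20: moves to 16(W), 15(W), 14(W); every one is W ⇒ L
n=21: moves to 17(W), 16(W), 15(W); every one is W ⇒ L
n=22: moves to 18(W), 17(W), 16(W); every one is W ⇒ L
n=23: moves to 19(W), 18(W), 17(W); every one is W ⇒ L
n=24: can move to 20, which is L ⇒ W
From 24, the L positions reachable in one move are: 20.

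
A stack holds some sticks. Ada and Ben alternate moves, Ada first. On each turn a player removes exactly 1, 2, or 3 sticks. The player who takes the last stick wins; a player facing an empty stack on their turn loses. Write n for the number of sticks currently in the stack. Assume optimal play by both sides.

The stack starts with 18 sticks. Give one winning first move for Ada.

Remove 2, leaving 16.

Positions with no move are L. A position that does have a move is losing for the player to move precisely when every available move leads to a winning position for the opponent. Fill in the labels:
n=0: no move → L
n=1: →0(L), so W
n=2: →0(L), so W
n=3: →0(L), so W
n=4: →3(W), 2(W), 1(W) — all W, so L
n=5: →4(L), so W
n=6: →4(L), so W
n=7: →4(L), so W
n=8: →7(W), 6(W), 5(W) — all W, so L
n=9: →8(L), so W
n=10: →8(L), so W
n=11: →8(L), so W
n=12: →11(W), 10(W), 9(W) — all W, so L
n=13: →12(L), so W
n=14: →12(L), so W
n=15: →12(L), so W
n=16: →15(W), 14(W), 13(W) — all W, so L
n=17: →16(L), so W
n=18: →16(L), so W
From 18, the L positions reachable in one move are: 16.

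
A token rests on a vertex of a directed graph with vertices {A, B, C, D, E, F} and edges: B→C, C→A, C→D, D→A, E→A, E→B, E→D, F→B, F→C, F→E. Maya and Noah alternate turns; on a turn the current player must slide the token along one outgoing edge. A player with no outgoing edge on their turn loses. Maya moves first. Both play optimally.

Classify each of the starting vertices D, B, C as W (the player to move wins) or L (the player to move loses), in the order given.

D: W, B: L, C: W

Label each position W (a win for the player to move) or L (a loss). A position with no legal move is L; any other position is W exactly when some move reaches an L, and L when every move reaches a W.
Every edge goes from a vertex to one that appears earlier in the order A, D, C, B, E, F, so processing vertices in that order labels each vertex after all of its successors.
A: no outgoing edge → L
D: →A(L), so W
C: →A(L), so W
B: →C(W) only, which is W, so L
E: →B(L), so W
F: →B(L), so W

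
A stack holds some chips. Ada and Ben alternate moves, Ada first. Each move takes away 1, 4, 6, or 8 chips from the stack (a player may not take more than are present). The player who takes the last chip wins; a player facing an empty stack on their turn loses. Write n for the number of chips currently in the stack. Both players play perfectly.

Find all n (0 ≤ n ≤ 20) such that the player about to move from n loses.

0, 2, 5, 7, 12, 14, 17, 19

Positions with no move are L. A position that does have a move is losing for the player to move precisely when every available move leads to a winning position for the opponent. Fill in the labels:
n=0: no move → L
n=1: →0(L), so W
n=2: →1(W) only, which is W, so L
n=3: →2(L), so W
n=4: →0(L), so W
n=5: →4(W), 1(W) — all W, so L
n=6: →5(L), so W
n=7: →6(W), 3(W), 1(W) — all W, so L
n=8: →7(L), so W
n=9: →5(L), so W
n=10: →2(L), so W
n=11: →7(L), so W
n=12: →11(W), 8(W), 6(W), 4(W) — all W, so L
n=13: →12(L), so W
n=14: →13(W), 10(W), 8(W), 6(W) — all W, so L
n=15: →14(L), so W
n=16: →12(L), so W
n=17: →16(W), 13(W), 11(W), 9(W) — all W, so L
n=18: →17(L), so W
n=19: →18(W), 15(W), 13(W), 11(W) — all W, so L
n=20: →19(L), so W
The losing starting values of n are exactly the entries labelled L in this table (8 of them).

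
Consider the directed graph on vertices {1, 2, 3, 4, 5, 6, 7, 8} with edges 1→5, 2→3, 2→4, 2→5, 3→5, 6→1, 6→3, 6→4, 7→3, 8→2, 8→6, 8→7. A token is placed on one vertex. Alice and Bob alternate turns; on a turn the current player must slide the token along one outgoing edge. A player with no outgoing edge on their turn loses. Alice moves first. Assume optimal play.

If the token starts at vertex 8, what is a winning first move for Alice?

Move to 7.

Label each position W (a win for the player to move) or L (a loss). A position with no legal move is L; any other position is W exactly when some move reaches an L, and L when every move reaches a W.
Every edge goes from a vertex to one that appears earlier in the order 4, 5, 1, 3, 2, 6, 7, 8, so processing vertices in that order labels each vertex after all of its successors.
4: no outgoing edge → L
5: no outgoing edge → L
1: W (go to 5, an L position)
3: W (go to 5, an L position)
2: W (go to 5, an L position)
6: W (go to 4, an L position)
7: L (sole option 3(W) is W)
8: W (go to 7, an L position)
From 8, the L positions reachable in one move are: 7.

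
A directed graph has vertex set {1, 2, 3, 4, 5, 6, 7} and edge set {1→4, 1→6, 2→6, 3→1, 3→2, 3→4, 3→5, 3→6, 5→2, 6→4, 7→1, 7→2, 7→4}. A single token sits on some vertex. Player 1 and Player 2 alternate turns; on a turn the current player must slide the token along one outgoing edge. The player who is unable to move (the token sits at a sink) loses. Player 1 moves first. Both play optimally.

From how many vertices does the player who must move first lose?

2

Classify positions by backward induction: terminal positions (no move available) are L. From any other position, the mover wins iff some move reaches an L.
Every edge goes from a vertex to one that appears earlier in the order 4, 6, 2, 5, 1, 3, 7, so processing vertices in that order labels each vertex after all of its successors.
4: no outgoing edge → L
6: W (go to 4, an L position)
2: L (sole option 6(W) is W)
5: W (go to 2, an L position)
1: W (go to 4, an L position)
3: W (go to 2, an L position)
7: W (go to 2, an L position)
The L vertices are 2, 4; that is 2 in all.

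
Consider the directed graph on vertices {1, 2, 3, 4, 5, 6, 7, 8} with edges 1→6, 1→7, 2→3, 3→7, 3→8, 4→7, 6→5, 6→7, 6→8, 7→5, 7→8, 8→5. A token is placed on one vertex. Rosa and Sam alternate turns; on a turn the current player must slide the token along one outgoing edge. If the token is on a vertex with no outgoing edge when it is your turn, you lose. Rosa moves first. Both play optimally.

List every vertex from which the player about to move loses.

Classify positions by backward induction: terminal positions (no move available) are L. From any other position, the mover wins iff some move reaches an L.
Every edge goes from a vertex to one that appears earlier in the order 5, 8, 7, 4, 6, 1, 3, 2, so processing vertices in that order labels each vertex after all of its successors.
5: no outgoing edge → L
8: W (go to 5, an L position)
7: W (go to 5, an L position)
4: L (sole option 7(W) is W)
6: W (go to 5, an L position)
1: L (options 6(W), 7(W) are all W)
3: L (options 7(W), 8(W) are all W)
2: W (go to 3, an L position)
The losing starting vertices are exactly the entries labelled L in this table (4 of them).

1, 3, 4, 5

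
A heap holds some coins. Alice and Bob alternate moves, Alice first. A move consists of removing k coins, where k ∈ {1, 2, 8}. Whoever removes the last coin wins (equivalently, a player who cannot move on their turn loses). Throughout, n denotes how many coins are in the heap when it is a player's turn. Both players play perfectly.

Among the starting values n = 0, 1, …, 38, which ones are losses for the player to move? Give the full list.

0, 3, 6, 9, 12, 15, 18, 21, 24, 27, 30, 33, 36

Use the standard recursion: the mover loses at a terminal position; elsewhere, the mover wins exactly when some move hands the opponent an L position.
n=0: no move → L
n=1: reaches L-position 0 → W
n=2: reaches L-position 0 → W
n=3: only reaches 2(W), 1(W), all W → L
n=4: reaches L-position 3 → W
n=5: reaches L-position 3 → W
n=6: only reaches 5(W), 4(W), all W → L
n=7: reaches L-position 6 → W
n=8: reaches L-position 6 → W
n=9: only reaches 8(W), 7(W), 1(W), all W → L
n=10: reaches L-position 9 → W
n=11: reaches L-position 9 → W
n=12: only reaches 11(W), 10(W), 4(W), all W → L
n=13: reaches L-position 12 → W
n=14: reaches L-position 12 → W
n=15: only reaches 14(W), 13(W), 7(W), all W → L
n=16: reaches L-position 15 → W
n=17: reaches L-position 15 → W
n=18: only reaches 17(W), 16(W), 10(W), all W → L
n=19: reaches L-position 18 → W
n=20: reaches L-position 18 → W
n=21: only reaches 20(W), 19(W), 13(W), all W → L
n=22: reaches L-position 21 → W
n=23: reaches L-position 21 → W
n=24: only reaches 23(W), 22(W), 16(W), all W → L
n=25: reaches L-position 24 → W
n=26: reaches L-position 24 → W
n=27: only reaches 26(W), 25(W), 19(W), all W → L
n=28: reaches L-position 27 → W
n=29: reaches L-position 27 → W
n=30: only reaches 29(W), 28(W), 22(W), all W → L
n=31: reaches L-position 30 → W
n=32: reaches L-position 30 → W
n=33: only reaches 32(W), 31(W), 25(W), all W → L
n=34: reaches L-position 33 → W
n=35: reaches L-position 33 → W
n=36: only reaches 35(W), 34(W), 28(W), all W → L
n=37: reaches L-position 36 → W
n=38: reaches L-position 36 → W
Reading off the rows marked L gives the requested list; there are 13 such values of n.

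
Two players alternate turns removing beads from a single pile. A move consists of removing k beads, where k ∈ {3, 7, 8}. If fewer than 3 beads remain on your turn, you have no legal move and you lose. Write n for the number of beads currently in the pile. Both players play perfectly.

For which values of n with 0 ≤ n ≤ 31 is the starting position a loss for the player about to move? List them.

Use the standard recursion: the mover loses at a terminal position; elsewhere, the mover wins exactly when some move hands the opponent an L position.
n=0: no move → L
n=1: no move → L
n=2: no move → L
n=3: W (go to 0, an L position)
n=4: W (go to 1, an L position)
n=5: W (go to 2, an L position)
n=6: L (sole option 3(W) is W)
n=7: W (go to 0, an L position)
n=8: W (go to 1, an L position)
n=9: W (go to 6, an L position)
n=10: W (go to 2, an L position)
n=11: L (options 8(W), 4(W), 3(W) are all W)
n=12: L (options 9(W), 5(W), 4(W) are all W)
n=13: W (go to 6, an L position)
n=14: W (go to 11, an L position)
n=15: W (go to 12, an L position)
n=16: L (options 13(W), 9(W), 8(W) are all W)
n=17: L (options 14(W), 10(W), 9(W) are all W)
n=18: W (go to 11, an L position)
n=19: W (go to 16, an L position)
n=20: W (go to 17, an L position)
n=21: L (options 18(W), 14(W), 13(W) are all W)
n=22: L (options 19(W), 15(W), 14(W) are all W)
n=23: W (go to 16, an L position)
n=24: W (go to 21, an L position)
n=25: W (go to 22, an L position)
n=26: L (options 23(W), 19(W), 18(W) are all W)
n=27: L (options 24(W), 20(W), 19(W) are all W)
n=28: W (go to 21, an L position)
n=29: W (go to 26, an L position)
n=30: W (go to 27, an L position)
n=31: L (options 28(W), 24(W), 23(W) are all W)
The losing starting values of n are exactly the entries labelled L in this table (13 of them).

0, 1, 2, 6, 11, 12, 16, 17, 21, 22, 26, 27, 31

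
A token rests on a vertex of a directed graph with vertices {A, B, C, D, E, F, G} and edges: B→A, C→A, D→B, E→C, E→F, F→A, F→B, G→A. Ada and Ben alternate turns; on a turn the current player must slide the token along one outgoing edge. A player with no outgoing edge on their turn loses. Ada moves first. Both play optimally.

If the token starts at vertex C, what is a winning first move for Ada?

Move to A.

Positions with no move are L. A position that does have a move is losing for the player to move precisely when every available move leads to a winning position for the opponent. Fill in the labels:
Every edge goes from a vertex to one that appears earlier in the order A, G, B, F, D, C, E, so processing vertices in that order labels each vertex after all of its successors.
A: no outgoing edge → L
G: →A(L), so W
B: →A(L), so W
F: →A(L), so W
D: →B(W) only, which is W, so L
C: →A(L), so W
E: →C(W), F(W) — all W, so L
From C, the L positions reachable in one move are: A.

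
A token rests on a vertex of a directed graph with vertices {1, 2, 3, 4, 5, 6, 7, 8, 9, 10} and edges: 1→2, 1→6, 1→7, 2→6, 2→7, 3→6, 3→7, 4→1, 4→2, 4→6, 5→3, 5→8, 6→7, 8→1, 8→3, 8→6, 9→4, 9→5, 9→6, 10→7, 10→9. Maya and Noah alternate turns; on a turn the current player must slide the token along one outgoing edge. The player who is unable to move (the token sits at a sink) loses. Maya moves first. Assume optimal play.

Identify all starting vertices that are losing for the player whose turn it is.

4, 7, 8

Label each position W (a win for the player to move) or L (a loss). A position with no legal move is L; any other position is W exactly when some move reaches an L, and L when every move reaches a W.
Every edge goes from a vertex to one that appears earlier in the order 7, 6, 2, 1, 3, 8, 4, 5, 9, 10, so processing vertices in that order labels each vertex after all of its successors.
7: no outgoing edge → L
6: can move to 7, which is L ⇒ W
2: can move to 7, which is L ⇒ W
1: can move to 7, which is L ⇒ W
3: can move to 7, which is L ⇒ W
8: moves to 3(W), 1(W), 6(W); every one is W ⇒ L
4: moves to 1(W), 2(W), 6(W); every one is W ⇒ L
5: can move to 8, which is L ⇒ W
9: can move to 4, which is L ⇒ W
10: can move to 7, which is L ⇒ W
Reading off the rows marked L gives the requested list; there are 3 such vertices.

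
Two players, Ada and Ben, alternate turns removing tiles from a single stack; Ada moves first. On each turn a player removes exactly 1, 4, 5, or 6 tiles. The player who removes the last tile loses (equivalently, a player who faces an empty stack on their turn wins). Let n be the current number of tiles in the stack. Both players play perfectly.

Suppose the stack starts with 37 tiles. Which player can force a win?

Label each position W (a win for the player to move) or L (a loss). A position with no legal move is W; any other position is W exactly when some move reaches an L, and L when every move reaches a W.
n=0: no move; the opponent has just taken the last tile and therefore loses → W
n=1: L (sole option 0(W) is W)
n=2: W (go to 1, an L position)
n=3: L (sole option 2(W) is W)
n=4: W (go to 3, an L position)
n=5: W (go to 1, an L position)
n=6: W (go to 1, an L position)
n=7: W (go to 3, an L position)
n=8: W (go to 3, an L position)
n=9: W (go to 3, an L position)
n=10: L (options 9(W), 6(W), 5(W), 4(W) are all W)
n=11: W (go to 10, an L position)
n=12: L (options 11(W), 8(W), 7(W), 6(W) are all W)
n=13: W (go to 12, an L position)
n=14: W (go to 10, an L position)
n=15: W (go to 10, an L position)
n=16: W (go to 12, an L position)
n=17: W (go to 12, an L position)
n=18: W (go to 12, an L position)
n=19: L (options 18(W), 15(W), 14(W), 13(W) are all W)
n=20: W (go to 19, an L position)
n=21: L (options 20(W), 17(W), 16(W), 15(W) are all W)
n=22: W (go to 21, an L position)
n=23: W (go to 19, an L position)
n=24: W (go to 19, an L position)
n=25: W (go to 21, an L position)
n=26: W (go to 21, an L position)
n=27: W (go to 21, an L position)
n=28: L (options 27(W), 24(W), 23(W), 22(W) are all W)
n=29: W (go to 28, an L position)
n=30: L (options 29(W), 26(W), 25(W), 24(W) are all W)
n=31: W (go to 30, an L position)
n=32: W (go to 28, an L position)
n=33: W (go to 28, an L position)
n=34: W (go to 30, an L position)
n=35: W (go to 30, an L position)
n=36: W (go to 30, an L position)
n=37: L (options 36(W), 33(W), 32(W), 31(W) are all W)
Every move from 37 reaches a W position, so the mover loses.

Ben wins.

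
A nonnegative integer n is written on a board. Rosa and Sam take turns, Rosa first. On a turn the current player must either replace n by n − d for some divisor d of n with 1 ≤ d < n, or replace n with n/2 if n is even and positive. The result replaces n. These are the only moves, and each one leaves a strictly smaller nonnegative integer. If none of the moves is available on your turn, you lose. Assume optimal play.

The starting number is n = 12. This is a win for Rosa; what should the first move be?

Move to 9.

Positions with no move are L. A position that does have a move is losing for the player to move precisely when every available move leads to a winning position for the opponent. Fill in the labels:
n=0: no move → L
n=1: no move → L
n=2: reaches L-position 1 → W
n=3: only reaches 2(W), which is W → L
n=4: reaches L-position 3 → W
n=5: only reaches 4(W), which is W → L
n=6: reaches L-position 3 → W
n=7: only reaches 6(W), which is W → L
n=8: reaches L-position 7 → W
n=9: only reaches 6(W), 8(W), all W → L
n=10: reaches L-position 5 → W
n=11: only reaches 10(W), which is W → L
n=12: reaches L-position 9 → W
From 12, the L positions reachable in one move are: 9, 11. Any move reaching one of these is winning.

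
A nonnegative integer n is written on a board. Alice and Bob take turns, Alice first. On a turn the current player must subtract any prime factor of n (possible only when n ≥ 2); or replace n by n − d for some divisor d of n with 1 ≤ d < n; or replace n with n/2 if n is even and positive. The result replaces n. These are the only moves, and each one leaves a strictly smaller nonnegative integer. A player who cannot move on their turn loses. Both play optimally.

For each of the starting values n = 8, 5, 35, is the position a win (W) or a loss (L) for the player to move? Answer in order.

8: W, 5: W, 35: L

Use the standard recursion: the mover loses at a terminal position; elsewhere, the mover wins exactly when some move hands the opponent an L position.
n=0: no move → L
n=1: no move → L
n=2: reaches L-position 0 → W
n=3: reaches L-position 0 → W
n=4: only reaches 2(W), 3(W), all W → L
n=5: reaches L-position 0 → W
n=6: reaches L-position 4 → W
n=7: reaches L-position 0 → W
n=8: reaches L-position 4 → W
n=9: only reaches 6(W), 8(W), all W → L
n=10: reaches L-position 9 → W
n=11: reaches L-position 0 → W
n=12: reaches L-position 9 → W
n=13: reaches L-position 0 → W
n=14: only reaches 7(W), 12(W), 13(W), all W → L
n=15: reaches L-position 14 → W
n=16: reaches L-position 14 → W
n=17: reaches L-position 0 → W
n=18: reaches L-position 9 → W
n=19: reaches L-position 0 → W
n=20: only reaches 10(W), 15(W), 16(W), 18(W), 19(W), all W → L
n=21: reaches L-position 14 → W
n=22: reaches L-position 20 → W
n=23: reaches L-position 0 → W
n=24: reaches L-position 20 → W
n=25: reaches L-position 20 → W
n=26: only reaches 13(W), 24(W), 25(W), all W → L
n=27: reaches L-position 26 → W
n=28: reaches L-position 14 → W
n=29: reaches L-position 0 → W
n=30: reaches L-position 20 → W
n=31: reaches L-position 0 → W
n=32: only reaches 16(W), 24(W), 28(W), 30(W), 31(W), all W → L
n=33: reaches L-position 32 → W
n=34: reaches L-position 32 → W
n=35: only reaches 28(W), 30(W), 34(W), all W → L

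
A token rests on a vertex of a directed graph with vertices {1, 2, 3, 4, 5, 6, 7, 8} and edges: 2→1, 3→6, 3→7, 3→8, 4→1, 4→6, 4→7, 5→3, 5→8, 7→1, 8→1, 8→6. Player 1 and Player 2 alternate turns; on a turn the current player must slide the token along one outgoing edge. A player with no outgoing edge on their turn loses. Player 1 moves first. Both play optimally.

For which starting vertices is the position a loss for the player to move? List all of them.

Compute win/loss labels from the base case upward. A position with no move is L. Any other position is W if it can reach an L in one move, else L.
Every edge goes from a vertex to one that appears earlier in the order 6, 1, 7, 4, 8, 3, 2, 5, so processing vertices in that order labels each vertex after all of its successors.
6: no outgoing edge → L
1: no outgoing edge → L
7: →1(L), so W
4: →1(L), so W
8: →1(L), so W
3: →6(L), so W
2: →1(L), so W
5: →3(W), 8(W) — all W, so L
The losing starting vertices are exactly the entries labelled L in this table (3 of them).

1, 5, 6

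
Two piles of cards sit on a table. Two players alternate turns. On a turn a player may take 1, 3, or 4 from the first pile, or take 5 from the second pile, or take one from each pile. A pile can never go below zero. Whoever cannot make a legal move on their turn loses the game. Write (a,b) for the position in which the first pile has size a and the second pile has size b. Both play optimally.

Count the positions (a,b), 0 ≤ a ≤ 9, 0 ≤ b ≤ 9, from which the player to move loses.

Use the standard recursion: the mover loses at a terminal position; elsewhere, the mover wins exactly when some move hands the opponent an L position.
Every move lowers a or b (never raises either), so fill the grid row by row in increasing a, and left to right within a row: each cell's successors are then already labelled.
      b=0  b=1  b=2  b=3  b=4  b=5  b=6  b=7  b=8  b=9
a=0:    L    L    L    L    L    W    W    W    W    W
a=1:    W    W    W    W    W    W    L    L    L    L
a=2:    L    L    L    L    L    W    W    W    W    W
a=3:    W    W    W    W    W    W    L    L    L    L
a=4:    W    W    W    W    W    L    W    W    W    W
a=5:    W    W    W    W    W    W    W    W    W    W
a=6:    W    W    W    W    W    L    W    W    W    W
a=7:    L    L    L    L    L    W    W    W    W    W
a=8:    W    W    W    W    W    W    L    L    L    L
a=9:    L    L    L    L    L    W    W    W    W    W
Cells with no legal move (terminal, hence L): (0,0), (0,1), (0,2), (0,3), (0,4).
The remaining L cells, each justified by listing all of its moves:
(1,6): L (options (0,6)(W), (1,1)(W), (0,5)(W) are all W)
(1,7): L (options (0,7)(W), (1,2)(W), (0,6)(W) are all W)
(1,8): L (options (0,8)(W), (1,3)(W), (0,7)(W) are all W)
(1,9): L (options (0,9)(W), (1,4)(W), (0,8)(W) are all W)
(2,0): L (sole option (1,0)(W) is W)
(2,1): L (options (1,1)(W), (1,0)(W) are all W)
(2,2): L (options (1,2)(W), (1,1)(W) are all W)
(2,3): L (options (1,3)(W), (1,2)(W) are all W)
(2,4): L (options (1,4)(W), (1,3)(W) are all W)
(3,6): L (options (2,6)(W), (0,6)(W), (3,1)(W), (2,5)(W) are all W)
(3,7): L (options (2,7)(W), (0,7)(W), (3,2)(W), (2,6)(W) are all W)
(3,8): L (options (2,8)(W), (0,8)(W), (3,3)(W), (2,7)(W) are all W)
(3,9): L (options (2,9)(W), (0,9)(W), (3,4)(W), (2,8)(W) are all W)
(4,5): L (options (3,5)(W), (1,5)(W), (0,5)(W), (4,0)(W), (3,4)(W) are all W)
(6,5): L (options (5,5)(W), (3,5)(W), (2,5)(W), (6,0)(W), (5,4)(W) are all W)
(7,0): L (options (6,0)(W), (4,0)(W), (3,0)(W) are all W)
(7,1): L (options (6,1)(W), (4,1)(W), (3,1)(W), (6,0)(W) are all W)
(7,2): L (options (6,2)(W), (4,2)(W), (3,2)(W), (6,1)(W) are all W)
(7,3): L (options (6,3)(W), (4,3)(W), (3,3)(W), (6,2)(W) are all W)
(7,4): L (options (6,4)(W), (4,4)(W), (3,4)(W), (6,3)(W) are all W)
(8,6): L (options (7,6)(W), (5,6)(W), (4,6)(W), (8,1)(W), (7,5)(W) are all W)
(8,7): L (options (7,7)(W), (5,7)(W), (4,7)(W), (8,2)(W), (7,6)(W) are all W)
(8,8): L (options (7,8)(W), (5,8)(W), (4,8)(W), (8,3)(W), (7,7)(W) are all W)
(8,9): L (options (7,9)(W), (5,9)(W), (4,9)(W), (8,4)(W), (7,8)(W) are all W)
(9,0): L (options (8,0)(W), (6,0)(W), (5,0)(W) are all W)
(9,1): L (options (8,1)(W), (6,1)(W), (5,1)(W), (8,0)(W) are all W)
(9,2): L (options (8,2)(W), (6,2)(W), (5,2)(W), (8,1)(W) are all W)
(9,3): L (options (8,3)(W), (6,3)(W), (5,3)(W), (8,2)(W) are all W)
(9,4): L (options (8,4)(W), (6,4)(W), (5,4)(W), (8,3)(W) are all W)
Every other cell has at least one move into one of the L cells above, so it is W.
L cells per row: a=0: 5, a=1: 4, a=2: 5, a=3: 4, a=4: 1, a=5: 0, a=6: 1, a=7: 5, a=8: 4, a=9: 5; total 34.

34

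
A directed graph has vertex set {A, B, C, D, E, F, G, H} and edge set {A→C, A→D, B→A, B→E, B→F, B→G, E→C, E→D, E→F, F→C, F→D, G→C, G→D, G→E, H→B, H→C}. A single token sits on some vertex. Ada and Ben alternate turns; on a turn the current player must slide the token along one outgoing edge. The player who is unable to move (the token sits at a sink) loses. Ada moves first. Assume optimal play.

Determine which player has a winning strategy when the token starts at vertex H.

Ada wins.

Compute win/loss labels from the base case upward. A position with no move is L. Any other position is W if it can reach an L in one move, else L.
Every edge goes from a vertex to one that appears earlier in the order D, C, F, E, G, A, B, H, so processing vertices in that order labels each vertex after all of its successors.
D: no outgoing edge → L
C: no outgoing edge → L
F: reaches L-position C → W
E: reaches L-position C → W
G: reaches L-position C → W
A: reaches L-position C → W
B: only reaches A(W), G(W), E(W), F(W), all W → L
H: reaches L-position B → W
From H Ada can move to B, reaching an L position.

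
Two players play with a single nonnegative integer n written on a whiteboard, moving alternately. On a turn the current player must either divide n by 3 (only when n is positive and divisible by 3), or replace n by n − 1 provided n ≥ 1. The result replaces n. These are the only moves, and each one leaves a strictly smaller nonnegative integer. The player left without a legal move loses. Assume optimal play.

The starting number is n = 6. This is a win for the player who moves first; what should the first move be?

Move to 2.

Use the standard recursion: the mover loses at a terminal position; elsewhere, the mover wins exactly when some move hands the opponent an L position.
n=0: no move → L
n=1: reaches L-position 0 → W
n=2: only reaches 1(W), which is W → L
n=3: reaches L-position 2 → W
n=4: only reaches 3(W), which is W → L
n=5: reaches L-position 4 → W
n=6: reaches L-position 2 → W
From 6, the L positions reachable in one move are: 2.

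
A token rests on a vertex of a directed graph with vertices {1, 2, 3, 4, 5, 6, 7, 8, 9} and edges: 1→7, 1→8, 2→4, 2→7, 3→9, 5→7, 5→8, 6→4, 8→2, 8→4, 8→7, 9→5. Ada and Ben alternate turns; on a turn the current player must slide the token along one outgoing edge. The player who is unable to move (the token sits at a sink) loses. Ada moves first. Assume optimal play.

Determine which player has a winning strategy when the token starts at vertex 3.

Positions with no move are L. A position that does have a move is losing for the player to move precisely when every available move leads to a winning position for the opponent. Fill in the labels:
Every edge goes from a vertex to one that appears earlier in the order 7, 4, 2, 8, 5, 1, 9, 3, 6, so processing vertices in that order labels each vertex after all of its successors.
7: no outgoing edge → L
4: no outgoing edge → L
2: W (go to 4, an L position)
8: W (go to 4, an L position)
5: W (go to 7, an L position)
1: W (go to 7, an L position)
9: L (sole option 5(W) is W)
3: W (go to 9, an L position)
6: W (go to 4, an L position)
From 3 Ada can move to 9, reaching an L position.

Ada wins.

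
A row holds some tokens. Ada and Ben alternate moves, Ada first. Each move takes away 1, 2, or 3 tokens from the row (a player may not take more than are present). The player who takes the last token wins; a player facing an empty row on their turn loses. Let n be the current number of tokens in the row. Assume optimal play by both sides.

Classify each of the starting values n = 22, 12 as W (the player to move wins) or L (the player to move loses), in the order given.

Classify positions by backward induction: terminal positions (no move available) are L. From any other position, the mover wins iff some move reaches an L.
n=0: no move → L
n=1: →0(L), so W
n=2: →0(L), so W
n=3: →0(L), so W
n=4: →3(W), 2(W), 1(W) — all W, so L
n=5: →4(L), so W
n=6: →4(L), so W
n=7: →4(L), so W
n=8: →7(W), 6(W), 5(W) — all W, so L
n=9: →8(L), so W
n=10: →8(L), so W
n=11: →8(L), so W
n=12: →11(W), 10(W), 9(W) — all W, so L
n=13: →12(L), so W
n=14: →12(L), so W
n=15: →12(L), so W
n=16: →15(W), 14(W), 13(W) — all W, so L
n=17: →16(L), so W
n=18: →16(L), so W
n=19: →16(L), so W
n=20: →19(W), 18(W), 17(W) — all W, so L
n=21: →20(L), so W
n=22: →20(L), so W

22: W, 12: L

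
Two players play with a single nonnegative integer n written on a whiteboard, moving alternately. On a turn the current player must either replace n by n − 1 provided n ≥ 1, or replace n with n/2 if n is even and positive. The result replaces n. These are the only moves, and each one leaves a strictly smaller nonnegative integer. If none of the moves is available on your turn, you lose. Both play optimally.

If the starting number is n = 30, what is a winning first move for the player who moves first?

Move to 15.

Build the W/L table. Terminal = L. A non-terminal position is W if it has a move to some L; otherwise it is L.
n=0: no move → L
n=1: →0(L), so W
n=2: →1(W) only, which is W, so L
n=3: →2(L), so W
n=4: →2(L), so W
n=5: →4(W) only, which is W, so L
n=6: →5(L), so W
n=7: →6(W) only, which is W, so L
n=8: →7(L), so W
n=9: →8(W) only, which is W, so L
n=10: →5(L), so W
n=11: →10(W) only, which is W, so L
n=12: →11(L), so W
n=13: →12(W) only, which is W, so L
n=14: →7(L), so W
n=15: →14(W) only, which is W, so L
n=16: →15(L), so W
n=17: →16(W) only, which is W, so L
n=18: →9(L), so W
n=19: →18(W) only, which is W, so L
n=20: →19(L), so W
n=21: →20(W) only, which is W, so L
n=22: →11(L), so W
n=23: →22(W) only, which is W, so L
n=24: →23(L), so W
n=25: →24(W) only, which is W, so L
n=26: →13(L), so W
n=27: →26(W) only, which is W, so L
n=28: →27(L), so W
n=29: →28(W) only, which is W, so L
n=30: →15(L), so W
From 30, the L positions reachable in one move are: 15, 29. Any move reaching one of these is winning.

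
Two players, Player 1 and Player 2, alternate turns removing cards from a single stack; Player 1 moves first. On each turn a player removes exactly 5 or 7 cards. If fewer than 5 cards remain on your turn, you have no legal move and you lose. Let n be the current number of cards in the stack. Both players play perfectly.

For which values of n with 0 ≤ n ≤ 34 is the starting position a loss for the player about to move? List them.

0, 1, 2, 3, 4, 12, 13, 14, 15, 16, 24, 25, 26, 27, 28

Build the W/L table. Terminal = L. A non-terminal position is W if it has a move to some L; otherwise it is L.
n=0: no move → L
n=1: no move → L
n=2: no move → L
n=3: no move → L
n=4: no move → L
n=5: W (go to 0, an L position)
n=6: W (go to 1, an L position)
n=7: W (go to 2, an L position)
n=8: W (go to 3, an L position)
n=9: W (go to 4, an L position)
n=10: W (go to 3, an L position)
n=11: W (go to 4, an L position)
n=12: L (options 7(W), 5(W) are all W)
n=13: L (options 8(W), 6(W) are all W)
n=14: L (options 9(W), 7(W) are all W)
n=15: L (options 10(W), 8(W) are all W)
n=16: L (options 11(W), 9(W) are all W)
n=17: W (go to 12, an L position)
n=18: W (go to 13, an L position)
n=19: W (go to 14, an L position)
n=20: W (go to 15, an L position)
n=21: W (go to 16, an L position)
n=22: W (go to 15, an L position)
n=23: W (go to 16, an L position)
n=24: L (options 19(W), 17(W) are all W)
n=25: L (options 20(W), 18(W) are all W)
n=26: L (options 21(W), 19(W) are all W)
n=27: L (options 22(W), 20(W) are all W)
n=28: L (options 23(W), 21(W) are all W)
n=29: W (go to 24, an L position)
n=30: W (go to 25, an L position)
n=31: W (go to 26, an L position)
n=32: W (go to 27, an L position)
n=33: W (go to 28, an L position)
n=34: W (go to 27, an L position)
Reading off the rows marked L gives the requested list; there are 15 such values of n.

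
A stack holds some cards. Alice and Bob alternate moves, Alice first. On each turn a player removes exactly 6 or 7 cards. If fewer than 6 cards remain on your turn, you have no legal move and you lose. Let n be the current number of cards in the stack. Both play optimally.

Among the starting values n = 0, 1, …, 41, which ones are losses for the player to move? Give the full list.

Label each position W (a win for the player to move) or L (a loss). A position with no legal move is L; any other position is W exactly when some move reaches an L, and L when every move reaches a W.
n=0: no move → L
n=1: no move → L
n=2: no move → L
n=3: no move → L
n=4: no move → L
n=5: no move → L
n=6: reaches L-position 0 → W
n=7: reaches L-position 1 → W
n=8: reaches L-position 2 → W
n=9: reaches L-position 3 → W
n=10: reaches L-position 4 → W
n=11: reaches L-position 5 → W
n=12: reaches L-position 5 → W
n=13: only reaches 7(W), 6(W), all W → L
n=14: only reaches 8(W), 7(W), all W → L
n=15: only reaches 9(W), 8(W), all W → L
n=16: only reaches 10(W), 9(W), all W → L
n=17: only reaches 11(W), 10(W), all W → L
n=18: only reaches 12(W), 11(W), all W → L
n=19: reaches L-position 13 → W
n=20: reaches L-position 14 → W
n=21: reaches L-position 15 → W
n=22: reaches L-position 16 → W
n=23: reaches L-position 17 → W
n=24: reaches L-position 18 → W
n=25: reaches L-position 18 → W
n=26: only reaches 20(W), 19(W), all W → L
n=27: only reaches 21(W), 20(W), all W → L
n=28: only reaches 22(W), 21(W), all W → L
n=29: only reaches 23(W), 22(W), all W → L
n=30: only reaches 24(W), 23(W), all W → L
n=31: only reaches 25(W), 24(W), all W → L
n=32: reaches L-position 26 → W
n=33: reaches L-position 27 → W
n=34: reaches L-position 28 → W
n=35: reaches L-position 29 → W
n=36: reaches L-position 30 → W
n=37: reaches L-position 31 → W
n=38: reaches L-position 31 → W
n=39: only reaches 33(W), 32(W), all W → L
n=40: only reaches 34(W), 33(W), all W → L
n=41: only reaches 35(W), 34(W), all W → L
The losing starting values of n are exactly the entries labelled L in this table (21 of them).

0, 1, 2, 3, 4, 5, 13, 14, 15, 16, 17, 18, 26, 27, 28, 29, 30, 31, 39, 40, 41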